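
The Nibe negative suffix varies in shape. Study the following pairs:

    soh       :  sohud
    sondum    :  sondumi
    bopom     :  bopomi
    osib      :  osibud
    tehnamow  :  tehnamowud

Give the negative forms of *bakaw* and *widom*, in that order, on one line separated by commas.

The suffix is conditioned by the final consonant: -i when the stem ends in a nasal (*sondum*, *bopom*); -ud when the stem ends in a non-nasal consonant (*soh*, *osib*, *tehnamow*).
*bakaw* — final consonant /w/ (non-nasal) → -ud → *bakawud*.
*widom*: final consonant = /m/, a nasal → -i → *widomi*.

bakawud, widomi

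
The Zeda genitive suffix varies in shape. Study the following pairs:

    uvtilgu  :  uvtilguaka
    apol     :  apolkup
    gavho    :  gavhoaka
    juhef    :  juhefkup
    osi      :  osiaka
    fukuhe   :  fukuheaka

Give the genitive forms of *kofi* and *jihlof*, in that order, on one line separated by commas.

kofiaka, jihlofkup

The pattern is consonant vs. vowel: -kup when the stem ends in a consonant (*apol*, *juhef*); -aka when the stem ends in a vowel (*uvtilgu*, *gavho*, *osi*, *fukuhe*).
The final sound of *kofi* is /i/, which is a vowel, so the suffix is -aka, giving *kofiaka*.
The final sound of *jihlof* is /f/, which is a consonant, so the suffix is -kup, giving *jihlofkup*.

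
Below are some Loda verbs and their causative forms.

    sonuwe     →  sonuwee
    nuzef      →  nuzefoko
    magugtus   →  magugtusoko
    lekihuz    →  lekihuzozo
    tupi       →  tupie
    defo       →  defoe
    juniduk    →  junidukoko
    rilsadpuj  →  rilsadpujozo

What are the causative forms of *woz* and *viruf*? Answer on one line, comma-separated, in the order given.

Looking at the final sound of each stem: -oko when the stem ends in a voiceless consonant (*nuzef*, *magugtus*, *juniduk*); -ozo when the stem ends in a voiced consonant (*lekihuz*, *rilsadpuj*); -e when the stem ends in a vowel (*sonuwe*, *tupi*, *defo*).
*woz* — final sound /z/ (a voiced consonant) → -ozo → *wozozo*.
The final sound of *viruf* is /f/, which is a voiceless consonant, so the suffix is -oko, giving *virufoko*.

wozozo, virufoko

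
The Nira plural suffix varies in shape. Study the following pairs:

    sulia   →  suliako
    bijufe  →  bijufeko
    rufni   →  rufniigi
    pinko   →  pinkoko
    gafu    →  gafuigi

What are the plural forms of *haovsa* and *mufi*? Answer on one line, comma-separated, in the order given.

The alternation tracks the last vowel of the stem — -igi when the last vowel of the stem is a high vowel (*rufni*, *gafu*); -ko when the last vowel of the stem is a non-high vowel (*sulia*, *bijufe*, *pinko*).
*haovsa* — last vowel /a/ (a non-high vowel) → -ko → *haovsako*.
*mufi* — last vowel /i/ (a high vowel) → -igi → *mufiigi*.

haovsako, mufiigi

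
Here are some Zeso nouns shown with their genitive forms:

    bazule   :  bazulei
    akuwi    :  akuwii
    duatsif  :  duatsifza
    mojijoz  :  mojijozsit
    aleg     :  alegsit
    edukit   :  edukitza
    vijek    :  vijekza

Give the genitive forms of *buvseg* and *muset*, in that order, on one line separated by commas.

buvsegsit, musetza

The pattern is voicing of the final sound: -za when the stem ends in a voiceless consonant (*duatsif*, *edukit*, *vijek*); -sit when the stem ends in a voiced consonant (*mojijoz*, *aleg*); -i when the stem ends in a vowel (*bazule*, *akuwi*).
*buvseg*: final sound = /g/, a voiced consonant → -sit → *buvsegsit*.
*muset* — final sound /t/ (a voiceless consonant) → -za → *musetza*.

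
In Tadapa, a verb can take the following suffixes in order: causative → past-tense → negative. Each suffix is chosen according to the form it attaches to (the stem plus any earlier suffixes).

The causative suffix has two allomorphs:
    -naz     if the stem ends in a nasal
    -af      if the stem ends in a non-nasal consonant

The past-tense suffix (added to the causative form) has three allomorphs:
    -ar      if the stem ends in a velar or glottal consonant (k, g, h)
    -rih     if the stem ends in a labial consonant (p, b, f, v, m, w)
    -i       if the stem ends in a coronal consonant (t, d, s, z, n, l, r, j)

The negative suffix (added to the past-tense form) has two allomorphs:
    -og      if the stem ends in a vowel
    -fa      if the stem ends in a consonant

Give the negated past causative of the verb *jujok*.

*jujok* — final consonant /k/ (non-nasal) → -af → *jujokaf*.
Since the final consonant of the causative form *jujokaf* is /f/ (labial), it takes -rih, giving *jujokafrih*.
The past-tense form *jujokafrih*: final sound = /h/, a consonant → -fa → *jujokafrihfa*.

jujokafrihfa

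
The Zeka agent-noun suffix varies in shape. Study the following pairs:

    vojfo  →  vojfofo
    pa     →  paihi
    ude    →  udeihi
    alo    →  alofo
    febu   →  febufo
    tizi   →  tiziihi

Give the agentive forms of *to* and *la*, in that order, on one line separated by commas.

The alternation tracks the last vowel of the stem — -fo when the last vowel of the stem is a rounded vowel (*vojfo*, *alo*, *febu*); -ihi when the last vowel of the stem is an unrounded vowel (*pa*, *ude*, *tizi*).
*to*: last vowel = /o/, a rounded vowel → -fo → *tofo*.
*la* — last vowel /a/ (an unrounded vowel) → -ihi → *laihi*.

tofo, laihi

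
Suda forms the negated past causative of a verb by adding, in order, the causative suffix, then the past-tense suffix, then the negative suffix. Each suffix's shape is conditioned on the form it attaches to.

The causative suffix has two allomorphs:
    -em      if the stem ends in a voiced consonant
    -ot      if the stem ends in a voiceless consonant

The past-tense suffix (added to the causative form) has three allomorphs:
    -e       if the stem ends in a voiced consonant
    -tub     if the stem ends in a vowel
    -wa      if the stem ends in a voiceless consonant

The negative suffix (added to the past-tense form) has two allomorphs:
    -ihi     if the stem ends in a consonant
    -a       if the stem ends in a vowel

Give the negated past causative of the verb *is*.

isotwaa

Since the final consonant of *is* is /s/ (voiceless), it takes -ot, giving *isot*.
The causative form *isot* — final sound /t/ (a voiceless consonant) → -wa → *isotwa*.
The past-tense form *isotwa* — final sound /a/ (a vowel) → -a → *isotwaa*.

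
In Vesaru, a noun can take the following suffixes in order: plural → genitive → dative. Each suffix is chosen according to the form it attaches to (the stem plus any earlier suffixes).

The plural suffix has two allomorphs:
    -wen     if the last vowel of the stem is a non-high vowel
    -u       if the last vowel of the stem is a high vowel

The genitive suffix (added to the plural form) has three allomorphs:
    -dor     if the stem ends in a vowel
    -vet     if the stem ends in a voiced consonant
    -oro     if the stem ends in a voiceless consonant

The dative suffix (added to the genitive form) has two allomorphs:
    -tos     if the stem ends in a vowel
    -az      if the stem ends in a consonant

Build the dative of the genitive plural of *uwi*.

uwiudoraz

Since the last vowel of *uwi* is /i/ (a high vowel), it takes -u, giving *uwiu*.
The plural form *uwiu*: final sound = /u/, a vowel → -dor → *uwiudor*.
The final sound of the genitive form *uwiudor* is /r/, which is a consonant, so the dative suffix is -az, giving *uwiudoraz*.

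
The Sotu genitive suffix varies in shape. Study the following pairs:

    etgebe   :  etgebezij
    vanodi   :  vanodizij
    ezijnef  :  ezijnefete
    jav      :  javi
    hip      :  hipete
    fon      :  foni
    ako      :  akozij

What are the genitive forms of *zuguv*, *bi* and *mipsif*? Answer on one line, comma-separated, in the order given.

The pattern is voicing of the final sound: -ete when the stem ends in a voiceless consonant (*ezijnef*, *hip*); -i when the stem ends in a voiced consonant (*jav*, *fon*); -zij when the stem ends in a vowel (*etgebe*, *vanodi*, *ako*).
*zuguv*: final sound = /v/, a voiced consonant → -i → *zuguvi*.
*bi* — final sound /i/ (a vowel) → -zij → *bizij*.
Since the final sound of *mipsif* is /f/ (a voiceless consonant), it takes -ete, giving *mipsifete*.

zuguvi, bizij, mipsifete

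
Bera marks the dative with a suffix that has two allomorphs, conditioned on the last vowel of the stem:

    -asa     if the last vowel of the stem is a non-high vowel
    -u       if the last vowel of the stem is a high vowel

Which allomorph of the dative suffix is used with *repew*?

The last vowel of *repew* is /e/, which is a non-high vowel, so the suffix is -asa.

-asa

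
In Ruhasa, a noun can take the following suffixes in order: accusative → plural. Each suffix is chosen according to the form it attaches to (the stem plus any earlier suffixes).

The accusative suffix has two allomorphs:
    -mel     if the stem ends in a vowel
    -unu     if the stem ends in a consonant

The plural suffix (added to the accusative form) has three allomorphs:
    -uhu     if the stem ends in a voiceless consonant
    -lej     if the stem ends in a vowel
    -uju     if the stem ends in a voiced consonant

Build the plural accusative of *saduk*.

Since the final sound of *saduk* is /k/ (a consonant), it takes -unu, giving *sadukunu*.
The accusative form *sadukunu*: final sound = /u/, a vowel → -lej → *sadukunulej*.

sadukunulej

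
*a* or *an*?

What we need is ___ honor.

The indefinite article is chosen by the initial *sound* of the following word, not its spelling.
*honor* begins with the sound /ɒ/ (silent h) — a vowel sound.
So the article is *an*: What we need is an honor.

an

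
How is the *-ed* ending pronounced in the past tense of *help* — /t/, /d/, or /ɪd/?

/t/

The stem *help* ends in a voiceless consonant other than /t/.
The -ed suffix is realized as /ɪd/ after /t, d/; as /t/ after other voiceless consonants; and as /d/ after other voiced sounds.
So -ed on *help* is pronounced /t/.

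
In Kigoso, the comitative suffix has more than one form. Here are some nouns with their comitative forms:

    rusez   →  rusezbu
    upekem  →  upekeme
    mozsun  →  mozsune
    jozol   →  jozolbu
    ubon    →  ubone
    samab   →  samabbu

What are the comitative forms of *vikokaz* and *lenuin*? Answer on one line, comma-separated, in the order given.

Looking at the final consonant of each stem: -e when the stem ends in a nasal (*upekem*, *mozsun*, *ubon*); -bu when the stem ends in a non-nasal consonant (*rusez*, *jozol*, *samab*).
The final consonant of *vikokaz* is /z/, which is non-nasal, so the suffix is -bu, giving *vikokazbu*.
*lenuin* — final consonant /n/ (a nasal) → -e → *lenuine*.

vikokazbu, lenuine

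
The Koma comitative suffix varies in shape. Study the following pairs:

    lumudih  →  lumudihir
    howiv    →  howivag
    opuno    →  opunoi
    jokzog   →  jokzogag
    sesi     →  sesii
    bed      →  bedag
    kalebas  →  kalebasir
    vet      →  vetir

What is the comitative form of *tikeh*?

tikehir

The suffix is conditioned by the final sound: -ir when the stem ends in a voiceless consonant (*lumudih*, *kalebas*, *vet*); -ag when the stem ends in a voiced consonant (*howiv*, *jokzog*, *bed*); -i when the stem ends in a vowel (*opuno*, *sesi*).
Since the final sound of *tikeh* is /h/ (a voiceless consonant), it takes -ir, giving *tikehir*.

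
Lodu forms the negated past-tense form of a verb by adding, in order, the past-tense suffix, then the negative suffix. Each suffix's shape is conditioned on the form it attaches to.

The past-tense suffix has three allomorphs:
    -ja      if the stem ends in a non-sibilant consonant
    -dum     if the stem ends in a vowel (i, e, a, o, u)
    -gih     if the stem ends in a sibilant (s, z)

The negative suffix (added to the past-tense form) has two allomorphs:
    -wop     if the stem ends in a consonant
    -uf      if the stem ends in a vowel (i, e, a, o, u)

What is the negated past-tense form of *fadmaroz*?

*fadmaroz* — final sound /z/ (a sibilant) → -gih → *fadmarozgih*.
The past-tense form *fadmarozgih*: final sound = /h/, a consonant → -wop → *fadmarozgihwop*.

fadmarozgihwop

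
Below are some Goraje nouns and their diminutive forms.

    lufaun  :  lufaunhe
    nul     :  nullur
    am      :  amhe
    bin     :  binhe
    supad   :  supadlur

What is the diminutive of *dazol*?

dazollur

The alternation tracks the final consonant of the stem — -he when the stem ends in a nasal (*lufaun*, *am*, *bin*); -lur when the stem ends in a non-nasal consonant (*nul*, *supad*).
The final consonant of *dazol* is /l/, which is non-nasal, so the suffix is -lur, giving *dazollur*.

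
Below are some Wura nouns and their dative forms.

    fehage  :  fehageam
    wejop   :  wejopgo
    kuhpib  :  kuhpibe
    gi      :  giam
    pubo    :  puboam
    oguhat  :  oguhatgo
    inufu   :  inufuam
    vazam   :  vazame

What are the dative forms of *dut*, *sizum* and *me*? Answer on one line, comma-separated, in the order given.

The suffix is conditioned by the final sound: -go when the stem ends in a voiceless consonant (*wejop*, *oguhat*); -e when the stem ends in a voiced consonant (*kuhpib*, *vazam*); -am when the stem ends in a vowel (*fehage*, *gi*, *pubo*, *inufu*).
The final sound of *dut* is /t/, which is a voiceless consonant, so the suffix is -go, giving *dutgo*.
*sizum*: final sound = /m/, a voiced consonant → -e → *sizume*.
*me*: final sound = /e/, a vowel → -am → *meam*.

dutgo, sizume, meam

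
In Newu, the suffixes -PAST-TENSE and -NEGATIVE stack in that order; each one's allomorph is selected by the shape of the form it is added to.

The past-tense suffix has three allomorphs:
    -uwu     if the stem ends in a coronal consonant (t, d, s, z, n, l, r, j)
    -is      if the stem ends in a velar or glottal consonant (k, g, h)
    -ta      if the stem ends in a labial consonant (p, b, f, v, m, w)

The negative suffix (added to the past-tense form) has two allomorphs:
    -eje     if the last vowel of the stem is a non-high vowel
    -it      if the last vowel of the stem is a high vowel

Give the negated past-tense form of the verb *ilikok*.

ilikokisit

Since the final consonant of *ilikok* is /k/ (velar/glottal), it takes -is, giving *ilikokis*.
Since the last vowel of the past-tense form *ilikokis* is /i/ (a high vowel), it takes -it, giving *ilikokisit*.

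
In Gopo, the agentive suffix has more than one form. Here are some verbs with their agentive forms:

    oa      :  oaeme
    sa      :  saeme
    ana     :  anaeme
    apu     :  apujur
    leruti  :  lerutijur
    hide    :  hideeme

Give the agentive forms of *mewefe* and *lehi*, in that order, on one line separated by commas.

mewefeeme, lehijur

Looking at the last vowel of each stem: -jur when the last vowel of the stem is a high vowel (*apu*, *leruti*); -eme when the last vowel of the stem is a non-high vowel (*oa*, *sa*, *ana*, *hide*).
*mewefe* — last vowel /e/ (a non-high vowel) → -eme → *mewefeeme*.
The last vowel of *lehi* is /i/, which is a high vowel, so the suffix is -jur, giving *lehijur*.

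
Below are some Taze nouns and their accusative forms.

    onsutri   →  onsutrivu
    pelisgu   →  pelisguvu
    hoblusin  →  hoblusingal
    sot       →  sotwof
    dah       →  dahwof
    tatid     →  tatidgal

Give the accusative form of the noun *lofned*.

Looking at the final sound of each stem: -wof when the stem ends in a voiceless consonant (*sot*, *dah*); -gal when the stem ends in a voiced consonant (*hoblusin*, *tatid*); -vu when the stem ends in a vowel (*onsutri*, *pelisgu*).
The final sound of *lofned* is /d/, which is a voiced consonant, so the suffix is -gal, giving *lofnedgal*.

lofnedgal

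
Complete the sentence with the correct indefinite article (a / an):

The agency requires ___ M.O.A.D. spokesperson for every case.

The indefinite article is chosen by the initial *sound* of the following word, not its spelling.
The initialism *M.O.A.D.* is read letter by letter; the first letter, M, is pronounced /ɛm/, which begins with a vowel sound.
So the article is *an*: The agency requires an M.O.A.D. spokesperson for every case.

an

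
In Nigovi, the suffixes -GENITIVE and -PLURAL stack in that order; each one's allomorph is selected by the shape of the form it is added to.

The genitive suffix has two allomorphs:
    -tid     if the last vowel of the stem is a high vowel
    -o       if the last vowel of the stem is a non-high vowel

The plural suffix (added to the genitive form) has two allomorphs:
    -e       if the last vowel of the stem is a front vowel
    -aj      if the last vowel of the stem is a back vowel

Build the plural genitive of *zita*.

Since the last vowel of *zita* is /a/ (a non-high vowel), it takes -o, giving *zitao*.
The genitive form *zitao*: last vowel = /o/, a back vowel → -aj → *zitaoaj*.

zitaoaj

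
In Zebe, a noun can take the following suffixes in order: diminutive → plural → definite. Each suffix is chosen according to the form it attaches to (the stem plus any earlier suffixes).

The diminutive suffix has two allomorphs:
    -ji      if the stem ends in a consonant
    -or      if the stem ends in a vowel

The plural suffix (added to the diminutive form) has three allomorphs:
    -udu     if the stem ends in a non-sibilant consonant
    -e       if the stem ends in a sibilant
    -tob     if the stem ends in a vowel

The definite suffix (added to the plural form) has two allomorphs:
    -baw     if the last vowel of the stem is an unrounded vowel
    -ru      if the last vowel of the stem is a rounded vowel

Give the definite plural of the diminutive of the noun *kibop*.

*kibop* — final sound /p/ (a consonant) → -ji → *kibopji*.
The diminutive form *kibopji* — final sound /i/ (a vowel) → -tob → *kibopjitob*.
The last vowel of the plural form *kibopjitob* is /o/, which is a rounded vowel, so the definite suffix is -ru, giving *kibopjitobru*.

kibopjitobru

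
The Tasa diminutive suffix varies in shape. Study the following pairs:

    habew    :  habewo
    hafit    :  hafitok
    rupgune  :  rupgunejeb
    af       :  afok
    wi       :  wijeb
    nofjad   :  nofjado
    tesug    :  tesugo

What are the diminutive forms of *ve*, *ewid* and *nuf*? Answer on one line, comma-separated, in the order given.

vejeb, ewido, nufok

The pattern is voicing of the final sound: -ok when the stem ends in a voiceless consonant (*hafit*, *af*); -o when the stem ends in a voiced consonant (*habew*, *nofjad*, *tesug*); -jeb when the stem ends in a vowel (*rupgune*, *wi*).
Since the final sound of *ve* is /e/ (a vowel), it takes -jeb, giving *vejeb*.
*ewid* — final sound /d/ (a voiced consonant) → -o → *ewido*.
The final sound of *nuf* is /f/, which is a voiceless consonant, so the suffix is -ok, giving *nufok*.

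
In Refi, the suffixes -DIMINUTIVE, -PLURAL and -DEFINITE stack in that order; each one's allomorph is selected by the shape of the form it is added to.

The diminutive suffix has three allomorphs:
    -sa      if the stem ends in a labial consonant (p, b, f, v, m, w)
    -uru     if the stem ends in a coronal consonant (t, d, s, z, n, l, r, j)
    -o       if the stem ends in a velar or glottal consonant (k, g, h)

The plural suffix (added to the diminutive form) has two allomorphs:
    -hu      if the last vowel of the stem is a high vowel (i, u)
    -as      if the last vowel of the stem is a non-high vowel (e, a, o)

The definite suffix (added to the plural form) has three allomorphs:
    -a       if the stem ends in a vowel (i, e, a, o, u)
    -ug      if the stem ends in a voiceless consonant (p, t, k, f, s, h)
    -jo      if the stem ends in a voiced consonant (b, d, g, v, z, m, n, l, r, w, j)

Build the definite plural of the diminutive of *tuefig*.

*tuefig* — final consonant /g/ (velar/glottal) → -o → *tuefigo*.
The diminutive form *tuefigo*: last vowel = /o/, a non-high vowel → -as → *tuefigoas*.
Since the final sound of the plural form *tuefigoas* is /s/ (a voiceless consonant), it takes -ug, giving *tuefigoasug*.

tuefigoasug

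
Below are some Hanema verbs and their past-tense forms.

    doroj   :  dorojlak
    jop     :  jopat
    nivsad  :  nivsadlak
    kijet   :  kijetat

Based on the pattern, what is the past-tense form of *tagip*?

tagipat

Looking at the final consonant of each stem: -at when the stem ends in a voiceless consonant (*jop*, *kijet*); -lak when the stem ends in a voiced consonant (*doroj*, *nivsad*).
*tagip* — final consonant /p/ (voiceless) → -at → *tagipat*.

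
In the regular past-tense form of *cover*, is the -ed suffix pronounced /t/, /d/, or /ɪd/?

/d/

The stem *cover* ends in a voiced sound other than /d/.
The -ed suffix is realized as /ɪd/ after /t, d/; as /t/ after other voiceless consonants; and as /d/ after other voiced sounds.
So -ed on *cover* is pronounced /d/.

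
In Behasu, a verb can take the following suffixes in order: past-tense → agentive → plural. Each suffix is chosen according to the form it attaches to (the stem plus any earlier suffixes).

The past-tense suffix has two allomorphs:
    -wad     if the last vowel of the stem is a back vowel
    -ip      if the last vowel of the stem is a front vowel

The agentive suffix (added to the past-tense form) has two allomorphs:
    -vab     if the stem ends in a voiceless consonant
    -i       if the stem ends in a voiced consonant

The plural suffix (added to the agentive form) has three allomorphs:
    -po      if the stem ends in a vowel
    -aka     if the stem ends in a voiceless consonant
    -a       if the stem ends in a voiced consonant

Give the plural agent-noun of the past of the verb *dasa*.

dasawadipo

Since the last vowel of *dasa* is /a/ (a back vowel), it takes -wad, giving *dasawad*.
The past-tense form *dasawad*: final consonant = /d/, voiced → -i → *dasawadi*.
The agentive form *dasawadi* — final sound /i/ (a vowel) → -po → *dasawadipo*.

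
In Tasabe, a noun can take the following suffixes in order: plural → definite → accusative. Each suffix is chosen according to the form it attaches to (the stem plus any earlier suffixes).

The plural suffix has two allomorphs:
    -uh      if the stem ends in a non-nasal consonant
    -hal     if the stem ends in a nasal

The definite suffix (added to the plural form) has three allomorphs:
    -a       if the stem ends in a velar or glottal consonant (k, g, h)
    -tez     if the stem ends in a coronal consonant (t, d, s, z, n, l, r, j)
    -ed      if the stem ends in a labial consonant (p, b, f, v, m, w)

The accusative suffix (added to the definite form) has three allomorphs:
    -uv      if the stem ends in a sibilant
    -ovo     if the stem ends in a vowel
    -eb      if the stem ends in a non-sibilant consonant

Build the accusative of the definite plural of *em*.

*em* — final consonant /m/ (a nasal) → -hal → *emhal*.
The plural form *emhal* — final consonant /l/ (coronal) → -tez → *emhaltez*.
The final sound of the definite form *emhaltez* is /z/, which is a sibilant, so the accusative suffix is -uv, giving *emhaltezuv*.

emhaltezuv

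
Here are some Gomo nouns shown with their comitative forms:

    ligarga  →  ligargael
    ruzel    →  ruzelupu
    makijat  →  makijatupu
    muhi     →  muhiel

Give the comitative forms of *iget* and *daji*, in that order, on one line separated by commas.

igetupu, dajiel

The suffix is conditioned by the final sound: -upu when the stem ends in a consonant (*ruzel*, *makijat*); -el when the stem ends in a vowel (*ligarga*, *muhi*).
*iget*: final sound = /t/, a consonant → -upu → *igetupu*.
The final sound of *daji* is /i/, which is a vowel, so the suffix is -el, giving *dajiel*.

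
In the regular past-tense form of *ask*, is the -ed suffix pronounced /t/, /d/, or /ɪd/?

/t/

The stem *ask* ends in a voiceless consonant other than /t/.
The -ed suffix is realized as /ɪd/ after /t, d/; as /t/ after other voiceless consonants; and as /d/ after other voiced sounds.
So -ed on *ask* is pronounced /t/.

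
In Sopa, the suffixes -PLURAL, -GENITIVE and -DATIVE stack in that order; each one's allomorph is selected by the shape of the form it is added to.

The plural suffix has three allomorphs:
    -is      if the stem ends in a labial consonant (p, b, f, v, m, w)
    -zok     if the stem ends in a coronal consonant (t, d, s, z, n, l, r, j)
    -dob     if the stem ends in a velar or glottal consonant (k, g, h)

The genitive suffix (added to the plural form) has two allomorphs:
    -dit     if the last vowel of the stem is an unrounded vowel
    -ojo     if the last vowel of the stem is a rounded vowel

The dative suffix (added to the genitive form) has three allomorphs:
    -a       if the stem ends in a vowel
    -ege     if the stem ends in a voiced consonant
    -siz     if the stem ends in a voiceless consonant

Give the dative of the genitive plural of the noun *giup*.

giupisditsiz

*giup*: final consonant = /p/, labial → -is → *giupis*.
The plural form *giupis* — last vowel /i/ (an unrounded vowel) → -dit → *giupisdit*.
The final sound of the genitive form *giupisdit* is /t/, which is a voiceless consonant, so the dative suffix is -siz, giving *giupisditsiz*.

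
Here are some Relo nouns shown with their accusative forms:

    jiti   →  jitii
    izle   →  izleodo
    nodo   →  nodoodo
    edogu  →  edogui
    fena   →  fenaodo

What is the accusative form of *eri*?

The suffix is conditioned by the last vowel: -i when the last vowel of the stem is a high vowel (*jiti*, *edogu*); -odo when the last vowel of the stem is a non-high vowel (*izle*, *nodo*, *fena*).
*eri*: last vowel = /i/, a high vowel → -i → *erii*.

erii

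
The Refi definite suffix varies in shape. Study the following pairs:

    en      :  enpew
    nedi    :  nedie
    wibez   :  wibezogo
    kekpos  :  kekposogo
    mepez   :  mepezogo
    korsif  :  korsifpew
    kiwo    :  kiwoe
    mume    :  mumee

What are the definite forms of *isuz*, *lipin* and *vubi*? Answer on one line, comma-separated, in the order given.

Looking at the final sound of each stem: -ogo when the stem ends in a sibilant (*wibez*, *kekpos*, *mepez*); -pew when the stem ends in a non-sibilant consonant (*en*, *korsif*); -e when the stem ends in a vowel (*nedi*, *kiwo*, *mume*).
*isuz* — final sound /z/ (a sibilant) → -ogo → *isuzogo*.
*lipin*: final sound = /n/, a non-sibilant consonant → -pew → *lipinpew*.
*vubi* — final sound /i/ (a vowel) → -e → *vubie*.

isuzogo, lipinpew, vubie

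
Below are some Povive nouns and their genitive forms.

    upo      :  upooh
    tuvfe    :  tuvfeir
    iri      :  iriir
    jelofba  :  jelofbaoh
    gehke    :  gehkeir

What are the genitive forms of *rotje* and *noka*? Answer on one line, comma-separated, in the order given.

The suffix is conditioned by the last vowel: -ir when the last vowel of the stem is a front vowel (*tuvfe*, *iri*, *gehke*); -oh when the last vowel of the stem is a back vowel (*upo*, *jelofba*).
*rotje* — last vowel /e/ (a front vowel) → -ir → *rotjeir*.
Since the last vowel of *noka* is /a/ (a back vowel), it takes -oh, giving *nokaoh*.

rotjeir, nokaoh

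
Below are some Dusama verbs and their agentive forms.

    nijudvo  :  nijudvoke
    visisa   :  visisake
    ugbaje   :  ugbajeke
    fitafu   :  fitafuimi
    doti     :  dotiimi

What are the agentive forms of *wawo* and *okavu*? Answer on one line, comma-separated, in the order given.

wawoke, okavuimi

The pattern is height harmony: -imi when the last vowel of the stem is a high vowel (*fitafu*, *doti*); -ke when the last vowel of the stem is a non-high vowel (*nijudvo*, *visisa*, *ugbaje*).
The last vowel of *wawo* is /o/, which is a non-high vowel, so the suffix is -ke, giving *wawoke*.
*okavu* — last vowel /u/ (a high vowel) → -imi → *okavuimi*.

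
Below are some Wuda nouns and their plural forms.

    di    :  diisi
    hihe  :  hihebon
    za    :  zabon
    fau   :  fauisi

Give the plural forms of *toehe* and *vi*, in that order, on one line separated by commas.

The alternation tracks the last vowel of the stem — -isi when the last vowel of the stem is a high vowel (*di*, *fau*); -bon when the last vowel of the stem is a non-high vowel (*hihe*, *za*).
*toehe* — last vowel /e/ (a non-high vowel) → -bon → *toehebon*.
*vi* — last vowel /i/ (a high vowel) → -isi → *viisi*.

toehebon, viisi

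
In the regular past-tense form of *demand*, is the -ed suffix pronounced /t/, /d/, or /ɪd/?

The stem *demand* ends in /t/ or /d/.
The -ed suffix is realized as /ɪd/ after /t, d/; as /t/ after other voiceless consonants; and as /d/ after other voiced sounds.
So -ed on *demand* is pronounced /ɪd/.

/ɪd/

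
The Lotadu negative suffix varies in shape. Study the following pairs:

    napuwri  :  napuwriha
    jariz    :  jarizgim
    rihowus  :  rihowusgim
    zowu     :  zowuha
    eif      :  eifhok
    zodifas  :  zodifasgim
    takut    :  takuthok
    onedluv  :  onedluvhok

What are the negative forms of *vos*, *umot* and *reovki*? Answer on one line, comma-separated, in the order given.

vosgim, umothok, reovkiha

The alternation tracks the final sound of the stem — -gim when the stem ends in a sibilant (*jariz*, *rihowus*, *zodifas*); -hok when the stem ends in a non-sibilant consonant (*eif*, *takut*, *onedluv*); -ha when the stem ends in a vowel (*napuwri*, *zowu*).
The final sound of *vos* is /s/, which is a sibilant, so the suffix is -gim, giving *vosgim*.
Since the final sound of *umot* is /t/ (a non-sibilant consonant), it takes -hok, giving *umothok*.
*reovki*: final sound = /i/, a vowel → -ha → *reovkiha*.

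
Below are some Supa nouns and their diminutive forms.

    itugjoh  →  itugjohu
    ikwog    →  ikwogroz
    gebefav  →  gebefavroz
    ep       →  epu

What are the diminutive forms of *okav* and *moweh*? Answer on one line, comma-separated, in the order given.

okavroz, mowehu

The pattern is voicing of the final consonant: -u when the stem ends in a voiceless consonant (*itugjoh*, *ep*); -roz when the stem ends in a voiced consonant (*ikwog*, *gebefav*).
Since the final consonant of *okav* is /v/ (voiced), it takes -roz, giving *okavroz*.
The final consonant of *moweh* is /h/, which is voiceless, so the suffix is -u, giving *mowehu*.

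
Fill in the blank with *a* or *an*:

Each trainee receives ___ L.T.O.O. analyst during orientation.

an

The indefinite article is chosen by the initial *sound* of the following word, not its spelling.
The initialism *L.T.O.O.* is read letter by letter; the first letter, L, is pronounced /ɛl/, which begins with a vowel sound.
So the article is *an*: Each trainee receives an L.T.O.O. analyst during orientation.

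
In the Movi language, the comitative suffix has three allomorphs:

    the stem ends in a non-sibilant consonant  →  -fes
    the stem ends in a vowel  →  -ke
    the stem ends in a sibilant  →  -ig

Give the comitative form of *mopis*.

*mopis* — final sound /s/ (a sibilant) → -ig → *mopisig*.

mopisig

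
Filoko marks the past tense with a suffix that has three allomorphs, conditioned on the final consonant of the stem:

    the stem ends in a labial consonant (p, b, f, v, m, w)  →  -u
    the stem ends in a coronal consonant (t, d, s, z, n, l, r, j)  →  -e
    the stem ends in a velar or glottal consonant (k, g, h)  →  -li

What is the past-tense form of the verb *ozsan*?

The final consonant of *ozsan* is /n/, which is coronal, so the suffix is -e, giving *ozsane*.

ozsane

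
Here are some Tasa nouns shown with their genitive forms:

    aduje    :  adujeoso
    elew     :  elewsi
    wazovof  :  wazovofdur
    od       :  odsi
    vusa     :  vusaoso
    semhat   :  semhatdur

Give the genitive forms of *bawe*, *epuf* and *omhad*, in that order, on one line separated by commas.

baweoso, epufdur, omhadsi

The pattern is voicing of the final sound: -dur when the stem ends in a voiceless consonant (*wazovof*, *semhat*); -si when the stem ends in a voiced consonant (*elew*, *od*); -oso when the stem ends in a vowel (*aduje*, *vusa*).
The final sound of *bawe* is /e/, which is a vowel, so the suffix is -oso, giving *baweoso*.
*epuf* — final sound /f/ (a voiceless consonant) → -dur → *epufdur*.
Since the final sound of *omhad* is /d/ (a voiced consonant), it takes -si, giving *omhadsi*.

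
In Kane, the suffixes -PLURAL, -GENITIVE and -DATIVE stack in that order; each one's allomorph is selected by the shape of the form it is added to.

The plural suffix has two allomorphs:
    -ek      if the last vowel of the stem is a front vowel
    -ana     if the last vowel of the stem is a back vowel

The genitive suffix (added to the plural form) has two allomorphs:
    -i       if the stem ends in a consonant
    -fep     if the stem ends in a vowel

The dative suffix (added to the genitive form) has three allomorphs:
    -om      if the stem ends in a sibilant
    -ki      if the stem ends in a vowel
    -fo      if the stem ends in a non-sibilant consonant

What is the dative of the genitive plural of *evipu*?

evipuanafepfo

*evipu* — last vowel /u/ (a back vowel) → -ana → *evipuana*.
The plural form *evipuana* — final sound /a/ (a vowel) → -fep → *evipuanafep*.
The genitive form *evipuanafep* — final sound /p/ (a non-sibilant consonant) → -fo → *evipuanafepfo*.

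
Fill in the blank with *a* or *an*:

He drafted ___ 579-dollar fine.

a

The indefinite article is chosen by the initial *sound* of the following word, not its spelling.
The number *579* is spoken "five hundred …", beginning with /faɪv/ — a consonant sound.
So the article is *a*: He drafted a 579-dollar fine.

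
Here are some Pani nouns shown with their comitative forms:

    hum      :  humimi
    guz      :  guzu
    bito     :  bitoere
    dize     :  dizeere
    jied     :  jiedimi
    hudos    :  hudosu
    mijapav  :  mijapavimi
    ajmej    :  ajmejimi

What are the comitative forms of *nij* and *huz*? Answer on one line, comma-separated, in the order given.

Looking at the final sound of each stem: -u when the stem ends in a sibilant (*guz*, *hudos*); -imi when the stem ends in a non-sibilant consonant (*hum*, *jied*, *mijapav*, *ajmej*); -ere when the stem ends in a vowel (*bito*, *dize*).
*nij* — final sound /j/ (a non-sibilant consonant) → -imi → *nijimi*.
*huz*: final sound = /z/, a sibilant → -u → *huzu*.

nijimi, huzu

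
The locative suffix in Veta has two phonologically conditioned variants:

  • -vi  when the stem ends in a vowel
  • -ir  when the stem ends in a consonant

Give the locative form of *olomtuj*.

*olomtuj*: final sound = /j/, a consonant → -ir → *olomtujir*.

olomtujir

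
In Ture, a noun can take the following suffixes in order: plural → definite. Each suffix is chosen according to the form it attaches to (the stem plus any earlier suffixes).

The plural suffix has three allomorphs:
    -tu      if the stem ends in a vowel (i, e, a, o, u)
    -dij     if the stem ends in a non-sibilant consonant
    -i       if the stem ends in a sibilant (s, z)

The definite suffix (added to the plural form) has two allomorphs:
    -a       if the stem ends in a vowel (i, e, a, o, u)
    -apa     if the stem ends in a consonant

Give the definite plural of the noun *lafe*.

lafetua

*lafe* — final sound /e/ (a vowel) → -tu → *lafetu*.
Since the final sound of the plural form *lafetu* is /u/ (a vowel), it takes -a, giving *lafetua*.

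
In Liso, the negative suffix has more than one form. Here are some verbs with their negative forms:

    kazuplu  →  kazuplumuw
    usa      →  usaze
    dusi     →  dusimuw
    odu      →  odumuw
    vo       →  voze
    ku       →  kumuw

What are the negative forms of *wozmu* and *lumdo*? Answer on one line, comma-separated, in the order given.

wozmumuw, lumdoze

The alternation tracks the last vowel of the stem — -muw when the last vowel of the stem is a high vowel (*kazuplu*, *dusi*, *odu*, *ku*); -ze when the last vowel of the stem is a non-high vowel (*usa*, *vo*).
The last vowel of *wozmu* is /u/, which is a high vowel, so the suffix is -muw, giving *wozmumuw*.
*lumdo* — last vowel /o/ (a non-high vowel) → -ze → *lumdoze*.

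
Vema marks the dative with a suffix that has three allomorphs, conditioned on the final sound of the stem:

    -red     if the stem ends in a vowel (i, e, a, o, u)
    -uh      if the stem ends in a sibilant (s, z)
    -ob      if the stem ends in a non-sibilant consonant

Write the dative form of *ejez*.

Since the final sound of *ejez* is /z/ (a sibilant), it takes -uh, giving *ejezuh*.

ejezuh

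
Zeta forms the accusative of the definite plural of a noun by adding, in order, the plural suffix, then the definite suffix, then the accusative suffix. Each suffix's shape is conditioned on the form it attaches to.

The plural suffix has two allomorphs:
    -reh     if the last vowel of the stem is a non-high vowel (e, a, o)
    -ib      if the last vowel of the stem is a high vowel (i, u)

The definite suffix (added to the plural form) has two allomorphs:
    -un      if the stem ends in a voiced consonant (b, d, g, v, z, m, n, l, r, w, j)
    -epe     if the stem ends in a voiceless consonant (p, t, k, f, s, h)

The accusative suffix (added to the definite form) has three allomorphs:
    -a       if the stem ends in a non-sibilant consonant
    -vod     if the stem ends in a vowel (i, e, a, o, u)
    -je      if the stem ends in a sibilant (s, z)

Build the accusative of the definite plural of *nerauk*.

*nerauk* — last vowel /u/ (a high vowel) → -ib → *neraukib*.
Since the final consonant of the plural form *neraukib* is /b/ (voiced), it takes -un, giving *neraukibun*.
The final sound of the definite form *neraukibun* is /n/, which is a non-sibilant consonant, so the accusative suffix is -a, giving *neraukibuna*.

neraukibuna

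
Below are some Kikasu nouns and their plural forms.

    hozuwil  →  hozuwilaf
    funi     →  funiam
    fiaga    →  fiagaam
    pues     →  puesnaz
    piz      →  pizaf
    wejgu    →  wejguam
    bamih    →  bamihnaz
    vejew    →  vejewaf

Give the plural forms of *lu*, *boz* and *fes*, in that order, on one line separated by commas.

The suffix is conditioned by the final sound: -naz when the stem ends in a voiceless consonant (*pues*, *bamih*); -af when the stem ends in a voiced consonant (*hozuwil*, *piz*, *vejew*); -am when the stem ends in a vowel (*funi*, *fiaga*, *wejgu*).
*lu* — final sound /u/ (a vowel) → -am → *luam*.
*boz*: final sound = /z/, a voiced consonant → -af → *bozaf*.
The final sound of *fes* is /s/, which is a voiceless consonant, so the suffix is -naz, giving *fesnaz*.

luam, bozaf, fesnaz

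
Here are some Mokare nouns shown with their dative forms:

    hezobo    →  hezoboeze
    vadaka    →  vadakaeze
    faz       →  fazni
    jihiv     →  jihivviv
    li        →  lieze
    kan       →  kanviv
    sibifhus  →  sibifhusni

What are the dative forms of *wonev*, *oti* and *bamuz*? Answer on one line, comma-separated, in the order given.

wonevviv, otieze, bamuzni

The suffix is conditioned by the final sound: -ni when the stem ends in a sibilant (*faz*, *sibifhus*); -viv when the stem ends in a non-sibilant consonant (*jihiv*, *kan*); -eze when the stem ends in a vowel (*hezobo*, *vadaka*, *li*).
*wonev*: final sound = /v/, a non-sibilant consonant → -viv → *wonevviv*.
*oti*: final sound = /i/, a vowel → -eze → *otieze*.
The final sound of *bamuz* is /z/, which is a sibilant, so the suffix is -ni, giving *bamuzni*.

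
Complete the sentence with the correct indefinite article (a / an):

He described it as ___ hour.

The indefinite article is chosen by the initial *sound* of the following word, not its spelling.
*hour* begins with the sound /aʊ/ (silent h) — a vowel sound.
So the article is *an*: He described it as an hour.

an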